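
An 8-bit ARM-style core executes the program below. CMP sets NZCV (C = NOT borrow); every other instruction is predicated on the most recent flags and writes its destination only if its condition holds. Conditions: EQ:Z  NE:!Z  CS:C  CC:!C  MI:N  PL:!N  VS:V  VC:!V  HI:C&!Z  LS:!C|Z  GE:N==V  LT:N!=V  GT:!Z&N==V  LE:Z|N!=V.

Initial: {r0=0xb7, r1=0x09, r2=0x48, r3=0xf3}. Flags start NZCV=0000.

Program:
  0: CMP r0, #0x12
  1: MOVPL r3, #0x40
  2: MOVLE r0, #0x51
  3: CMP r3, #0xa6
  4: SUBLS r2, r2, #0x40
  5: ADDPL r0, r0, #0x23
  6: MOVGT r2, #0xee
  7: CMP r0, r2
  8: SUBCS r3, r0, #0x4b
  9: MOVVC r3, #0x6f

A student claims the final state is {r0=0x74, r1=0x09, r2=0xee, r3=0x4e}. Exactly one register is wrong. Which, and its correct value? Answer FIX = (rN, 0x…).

0: ✓ CMP  NZCV=1010
1: · MOVPL
2: ✓ MOVLE  r0←0x51
3: ✓ CMP  NZCV=0010
4: · SUBLS
5: ✓ ADDPL  r0←0x74
6: ✓ MOVGT  r2←0xee
7: ✓ CMP  NZCV=1001
8: · SUBCS
9: · MOVVC

FIX = (r3, 0xf3)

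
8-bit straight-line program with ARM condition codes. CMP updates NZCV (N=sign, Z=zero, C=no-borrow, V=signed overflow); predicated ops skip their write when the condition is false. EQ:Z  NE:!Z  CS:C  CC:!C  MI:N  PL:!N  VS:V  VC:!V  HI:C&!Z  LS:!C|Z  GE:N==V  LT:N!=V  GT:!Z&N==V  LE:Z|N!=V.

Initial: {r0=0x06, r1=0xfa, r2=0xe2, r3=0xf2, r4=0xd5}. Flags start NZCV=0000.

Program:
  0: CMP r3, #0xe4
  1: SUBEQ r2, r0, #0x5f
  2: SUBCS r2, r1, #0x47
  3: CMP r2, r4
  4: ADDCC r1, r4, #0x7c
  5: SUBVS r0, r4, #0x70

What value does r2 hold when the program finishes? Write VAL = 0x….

VAL = 0xb3

[0] flags=0010 → (cmp)
[1] flags=0010 EQ?F → skip
[2] flags=0010 CS?T → r2=0xb3
[3] flags=1000 → (cmp)
[4] flags=1000 CC?T → r1=0x51
[5] flags=1000 VS?F → skip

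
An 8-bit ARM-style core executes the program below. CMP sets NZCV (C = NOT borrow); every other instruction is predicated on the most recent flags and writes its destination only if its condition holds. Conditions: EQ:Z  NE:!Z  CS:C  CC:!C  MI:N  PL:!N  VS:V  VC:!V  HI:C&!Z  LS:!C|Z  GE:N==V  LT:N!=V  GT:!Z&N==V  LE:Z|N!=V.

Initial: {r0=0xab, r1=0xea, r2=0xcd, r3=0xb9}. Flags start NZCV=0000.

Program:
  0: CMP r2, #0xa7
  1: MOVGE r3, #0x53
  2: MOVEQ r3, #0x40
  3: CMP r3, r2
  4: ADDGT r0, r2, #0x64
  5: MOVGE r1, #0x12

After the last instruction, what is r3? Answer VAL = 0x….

VAL = 0x53

0: ✓ CMP  NZCV=0010
1: ✓ MOVGE  r3←0x53
2: · MOVEQ
3: ✓ CMP  NZCV=1001
4: ✓ ADDGT  r0←0x31
5: ✓ MOVGE  r1←0x12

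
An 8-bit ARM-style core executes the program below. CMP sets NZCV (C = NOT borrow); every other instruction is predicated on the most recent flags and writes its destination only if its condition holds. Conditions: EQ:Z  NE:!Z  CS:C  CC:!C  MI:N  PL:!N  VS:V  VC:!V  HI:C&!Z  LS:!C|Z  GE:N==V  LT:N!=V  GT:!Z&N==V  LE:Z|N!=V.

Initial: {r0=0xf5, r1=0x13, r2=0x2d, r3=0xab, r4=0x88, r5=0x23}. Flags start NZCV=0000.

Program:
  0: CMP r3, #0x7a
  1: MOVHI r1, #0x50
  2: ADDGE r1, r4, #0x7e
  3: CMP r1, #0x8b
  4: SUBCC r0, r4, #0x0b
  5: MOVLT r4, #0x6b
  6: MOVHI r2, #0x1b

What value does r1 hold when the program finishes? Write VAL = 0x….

0: ✓ CMP  NZCV=0011
1: ✓ MOVHI  r1←0x50
2: · ADDGE
3: ✓ CMP  NZCV=1001
4: ✓ SUBCC  r0←0x7d
5: · MOVLT
6: · MOVHI

VAL = 0x50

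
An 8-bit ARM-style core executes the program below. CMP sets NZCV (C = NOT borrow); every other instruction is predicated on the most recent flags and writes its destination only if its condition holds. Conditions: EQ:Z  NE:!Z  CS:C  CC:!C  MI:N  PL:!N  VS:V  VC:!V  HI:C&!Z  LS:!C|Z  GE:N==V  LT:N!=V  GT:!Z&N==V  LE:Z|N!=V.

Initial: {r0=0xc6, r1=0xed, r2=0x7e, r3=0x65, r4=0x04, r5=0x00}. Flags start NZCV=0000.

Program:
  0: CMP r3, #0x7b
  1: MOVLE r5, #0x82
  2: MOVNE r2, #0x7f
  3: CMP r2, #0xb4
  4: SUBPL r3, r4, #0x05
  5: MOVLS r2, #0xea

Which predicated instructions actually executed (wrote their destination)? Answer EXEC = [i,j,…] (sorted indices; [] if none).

EXEC = [1,2,5]

[0] flags=1000 → (cmp)
[1] flags=1000 LE?T → r5=0x82
[2] flags=1000 NE?T → r2=0x7f
[3] flags=1001 → (cmp)
[4] flags=1001 PL?F → skip
[5] flags=1001 LS?T → r2=0xea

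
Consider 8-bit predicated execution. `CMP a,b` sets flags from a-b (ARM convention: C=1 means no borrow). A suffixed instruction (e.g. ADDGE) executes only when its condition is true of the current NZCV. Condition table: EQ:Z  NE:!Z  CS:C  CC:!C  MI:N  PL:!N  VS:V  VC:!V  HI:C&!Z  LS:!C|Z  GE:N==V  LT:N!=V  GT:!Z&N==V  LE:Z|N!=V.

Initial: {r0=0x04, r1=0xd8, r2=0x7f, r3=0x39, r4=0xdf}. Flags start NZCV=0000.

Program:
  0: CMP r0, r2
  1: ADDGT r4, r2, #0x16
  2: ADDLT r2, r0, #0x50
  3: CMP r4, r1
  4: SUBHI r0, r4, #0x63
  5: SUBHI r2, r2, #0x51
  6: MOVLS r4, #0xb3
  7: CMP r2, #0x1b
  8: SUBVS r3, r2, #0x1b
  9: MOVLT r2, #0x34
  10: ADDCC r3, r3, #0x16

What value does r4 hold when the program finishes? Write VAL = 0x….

VAL = 0xdf

0: ✓ CMP  NZCV=1000
1: · ADDGT
2: ✓ ADDLT  r2←0x54
3: ✓ CMP  NZCV=0010
4: ✓ SUBHI  r0←0x7c
5: ✓ SUBHI  r2←0x03
6: · MOVLS
7: ✓ CMP  NZCV=1000
8: · SUBVS
9: ✓ MOVLT  r2←0x34
10: ✓ ADDCC  r3←0x4f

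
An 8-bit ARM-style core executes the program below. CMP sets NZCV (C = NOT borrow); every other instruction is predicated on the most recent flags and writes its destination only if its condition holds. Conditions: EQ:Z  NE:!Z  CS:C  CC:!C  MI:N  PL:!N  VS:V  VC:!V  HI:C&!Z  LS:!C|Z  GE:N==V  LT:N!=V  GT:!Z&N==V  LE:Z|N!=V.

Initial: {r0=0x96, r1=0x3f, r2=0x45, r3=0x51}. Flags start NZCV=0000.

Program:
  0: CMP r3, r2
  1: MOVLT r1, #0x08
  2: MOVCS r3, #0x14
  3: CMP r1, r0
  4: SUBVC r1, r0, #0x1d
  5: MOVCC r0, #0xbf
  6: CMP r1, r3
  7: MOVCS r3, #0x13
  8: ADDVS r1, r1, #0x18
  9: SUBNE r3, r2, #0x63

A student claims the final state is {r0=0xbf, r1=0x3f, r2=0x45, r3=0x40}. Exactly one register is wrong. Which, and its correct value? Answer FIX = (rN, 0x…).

[0] flags=0010 → (cmp)
[1] flags=0010 LT?F → skip
[2] flags=0010 CS?T → r3=0x14
[3] flags=1001 → (cmp)
[4] flags=1001 VC?F → skip
[5] flags=1001 CC?T → r0=0xbf
[6] flags=0010 → (cmp)
[7] flags=0010 CS?T → r3=0x13
[8] flags=0010 VS?F → skip
[9] flags=0010 NE?T → r3=0xe2

FIX = (r3, 0xe2)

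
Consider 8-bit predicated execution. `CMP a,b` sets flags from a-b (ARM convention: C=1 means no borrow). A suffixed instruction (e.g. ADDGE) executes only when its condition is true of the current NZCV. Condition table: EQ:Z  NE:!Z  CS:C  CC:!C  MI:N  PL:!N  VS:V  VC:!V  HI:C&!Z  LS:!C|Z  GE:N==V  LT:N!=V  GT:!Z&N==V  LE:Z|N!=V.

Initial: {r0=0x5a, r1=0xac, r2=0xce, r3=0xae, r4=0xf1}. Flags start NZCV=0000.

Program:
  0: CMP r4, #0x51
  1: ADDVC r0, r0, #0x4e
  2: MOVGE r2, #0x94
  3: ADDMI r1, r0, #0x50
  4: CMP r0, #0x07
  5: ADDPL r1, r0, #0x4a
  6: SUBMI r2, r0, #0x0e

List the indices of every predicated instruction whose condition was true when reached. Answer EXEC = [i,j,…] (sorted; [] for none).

0: ✓ CMP  NZCV=1010
1: ✓ ADDVC  r0←0xa8
2: · MOVGE
3: ✓ ADDMI  r1←0xf8
4: ✓ CMP  NZCV=1010
5: · ADDPL
6: ✓ SUBMI  r2←0x9a

EXEC = [1,3,6]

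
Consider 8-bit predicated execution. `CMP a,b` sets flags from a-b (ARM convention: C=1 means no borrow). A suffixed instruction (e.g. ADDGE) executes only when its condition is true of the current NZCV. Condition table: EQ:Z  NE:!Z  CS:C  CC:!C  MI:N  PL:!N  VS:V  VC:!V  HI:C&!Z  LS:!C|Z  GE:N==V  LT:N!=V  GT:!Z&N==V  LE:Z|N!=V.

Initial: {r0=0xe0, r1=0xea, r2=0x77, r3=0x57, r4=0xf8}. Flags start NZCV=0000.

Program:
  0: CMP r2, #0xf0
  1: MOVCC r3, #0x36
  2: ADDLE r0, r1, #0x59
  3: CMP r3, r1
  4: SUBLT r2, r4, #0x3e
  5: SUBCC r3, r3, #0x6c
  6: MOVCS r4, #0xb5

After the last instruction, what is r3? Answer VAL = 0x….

VAL = 0xca

[0] flags=1001 → (cmp)
[1] flags=1001 CC?T → r3=0x36
[2] flags=1001 LE?F → skip
[3] flags=0000 → (cmp)
[4] flags=0000 LT?F → skip
[5] flags=0000 CC?T → r3=0xca
[6] flags=0000 CS?F → skip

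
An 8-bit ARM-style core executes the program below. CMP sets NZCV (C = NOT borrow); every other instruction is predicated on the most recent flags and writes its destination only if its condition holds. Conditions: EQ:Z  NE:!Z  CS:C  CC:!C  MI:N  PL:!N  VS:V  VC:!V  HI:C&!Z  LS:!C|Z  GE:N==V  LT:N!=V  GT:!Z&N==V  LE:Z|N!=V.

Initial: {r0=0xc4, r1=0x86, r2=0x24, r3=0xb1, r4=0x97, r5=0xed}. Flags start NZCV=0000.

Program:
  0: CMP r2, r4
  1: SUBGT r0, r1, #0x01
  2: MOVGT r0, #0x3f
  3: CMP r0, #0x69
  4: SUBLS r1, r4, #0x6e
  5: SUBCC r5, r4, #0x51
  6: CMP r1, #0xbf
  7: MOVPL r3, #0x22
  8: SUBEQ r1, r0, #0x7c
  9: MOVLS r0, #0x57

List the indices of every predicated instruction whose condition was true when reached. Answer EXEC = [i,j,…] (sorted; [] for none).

0: ✓ CMP  NZCV=1001
1: ✓ SUBGT  r0←0x85
2: ✓ MOVGT  r0←0x3f
3: ✓ CMP  NZCV=1000
4: ✓ SUBLS  r1←0x29
5: ✓ SUBCC  r5←0x46
6: ✓ CMP  NZCV=0000
7: ✓ MOVPL  r3←0x22
8: · SUBEQ
9: ✓ MOVLS  r0←0x57

EXEC = [1,2,4,5,7,9]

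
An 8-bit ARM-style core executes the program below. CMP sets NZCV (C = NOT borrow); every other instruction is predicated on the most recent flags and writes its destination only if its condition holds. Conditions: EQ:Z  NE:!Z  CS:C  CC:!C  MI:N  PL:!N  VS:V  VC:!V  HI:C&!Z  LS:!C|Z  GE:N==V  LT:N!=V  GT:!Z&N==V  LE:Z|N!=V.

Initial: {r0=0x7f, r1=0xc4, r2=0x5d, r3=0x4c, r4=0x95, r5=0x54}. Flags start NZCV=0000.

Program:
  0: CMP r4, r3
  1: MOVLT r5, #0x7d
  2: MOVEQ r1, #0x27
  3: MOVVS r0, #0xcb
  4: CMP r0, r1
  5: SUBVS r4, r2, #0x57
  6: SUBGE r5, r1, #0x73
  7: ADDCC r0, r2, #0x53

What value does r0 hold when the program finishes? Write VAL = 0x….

[0] flags=0011 → (cmp)
[1] flags=0011 LT?T → r5=0x7d
[2] flags=0011 EQ?F → skip
[3] flags=0011 VS?T → r0=0xcb
[4] flags=0010 → (cmp)
[5] flags=0010 VS?F → skip
[6] flags=0010 GE?T → r5=0x51
[7] flags=0010 CC?F → skip

VAL = 0xcb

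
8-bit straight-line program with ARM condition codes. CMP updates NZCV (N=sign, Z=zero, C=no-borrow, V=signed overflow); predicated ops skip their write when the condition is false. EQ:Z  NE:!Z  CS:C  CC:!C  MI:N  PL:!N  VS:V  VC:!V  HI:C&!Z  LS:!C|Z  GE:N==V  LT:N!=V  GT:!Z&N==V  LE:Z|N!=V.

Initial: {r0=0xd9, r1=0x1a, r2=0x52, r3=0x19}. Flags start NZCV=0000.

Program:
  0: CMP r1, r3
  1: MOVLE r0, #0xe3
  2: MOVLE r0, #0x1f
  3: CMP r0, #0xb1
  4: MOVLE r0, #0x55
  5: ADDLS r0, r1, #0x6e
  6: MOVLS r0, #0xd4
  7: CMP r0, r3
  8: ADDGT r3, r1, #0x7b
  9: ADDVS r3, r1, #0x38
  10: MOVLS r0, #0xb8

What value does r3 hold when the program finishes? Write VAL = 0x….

[0] flags=0010 → (cmp)
[1] flags=0010 LE?F → skip
[2] flags=0010 LE?F → skip
[3] flags=0010 → (cmp)
[4] flags=0010 LE?F → skip
[5] flags=0010 LS?F → skip
[6] flags=0010 LS?F → skip
[7] flags=1010 → (cmp)
[8] flags=1010 GT?F → skip
[9] flags=1010 VS?F → skip
[10] flags=1010 LS?F → skip

VAL = 0x19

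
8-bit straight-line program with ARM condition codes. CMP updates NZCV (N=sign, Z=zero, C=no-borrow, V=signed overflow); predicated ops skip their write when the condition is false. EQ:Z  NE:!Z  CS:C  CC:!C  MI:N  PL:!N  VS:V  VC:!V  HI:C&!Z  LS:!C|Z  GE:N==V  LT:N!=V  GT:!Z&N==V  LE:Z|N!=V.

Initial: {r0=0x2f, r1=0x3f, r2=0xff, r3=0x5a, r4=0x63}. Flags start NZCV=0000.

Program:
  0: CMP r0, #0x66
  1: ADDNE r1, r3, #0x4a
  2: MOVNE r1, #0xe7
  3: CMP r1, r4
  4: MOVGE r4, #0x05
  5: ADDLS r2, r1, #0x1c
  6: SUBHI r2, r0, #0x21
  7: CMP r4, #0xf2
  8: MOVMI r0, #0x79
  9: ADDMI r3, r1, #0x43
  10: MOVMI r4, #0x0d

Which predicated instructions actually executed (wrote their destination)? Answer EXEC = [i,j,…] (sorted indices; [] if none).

0: ✓ CMP  NZCV=1000
1: ✓ ADDNE  r1←0xa4
2: ✓ MOVNE  r1←0xe7
3: ✓ CMP  NZCV=1010
4: · MOVGE
5: · ADDLS
6: ✓ SUBHI  r2←0x0e
7: ✓ CMP  NZCV=0000
8: · MOVMI
9: · ADDMI
10: · MOVMI

EXEC = [1,2,6]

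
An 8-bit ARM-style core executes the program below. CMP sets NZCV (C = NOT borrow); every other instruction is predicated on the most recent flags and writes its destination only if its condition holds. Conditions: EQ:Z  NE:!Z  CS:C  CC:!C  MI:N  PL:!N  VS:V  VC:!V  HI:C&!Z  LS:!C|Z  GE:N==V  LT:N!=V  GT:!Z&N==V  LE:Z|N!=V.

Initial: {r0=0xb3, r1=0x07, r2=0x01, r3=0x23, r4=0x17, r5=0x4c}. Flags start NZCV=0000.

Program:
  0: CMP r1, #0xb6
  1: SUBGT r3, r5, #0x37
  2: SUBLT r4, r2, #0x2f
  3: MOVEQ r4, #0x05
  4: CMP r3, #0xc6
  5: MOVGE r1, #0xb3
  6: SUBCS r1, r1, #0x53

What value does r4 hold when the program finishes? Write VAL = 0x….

[0] flags=0000 → (cmp)
[1] flags=0000 GT?T → r3=0x15
[2] flags=0000 LT?F → skip
[3] flags=0000 EQ?F → skip
[4] flags=0000 → (cmp)
[5] flags=0000 GE?T → r1=0xb3
[6] flags=0000 CS?F → skip

VAL = 0x17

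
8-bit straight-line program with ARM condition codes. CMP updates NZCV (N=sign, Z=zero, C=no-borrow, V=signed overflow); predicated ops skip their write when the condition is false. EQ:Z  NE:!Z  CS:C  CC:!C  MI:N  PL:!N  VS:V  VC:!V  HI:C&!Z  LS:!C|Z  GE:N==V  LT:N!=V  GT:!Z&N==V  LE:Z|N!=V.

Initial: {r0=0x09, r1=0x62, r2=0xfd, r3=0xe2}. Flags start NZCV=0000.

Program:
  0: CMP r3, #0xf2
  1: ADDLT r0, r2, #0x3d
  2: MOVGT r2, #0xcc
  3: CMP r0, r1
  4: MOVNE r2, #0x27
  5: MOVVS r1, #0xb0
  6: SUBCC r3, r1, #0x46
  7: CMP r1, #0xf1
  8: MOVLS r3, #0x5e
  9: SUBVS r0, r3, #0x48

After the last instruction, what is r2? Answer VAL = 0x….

0: ✓ CMP  NZCV=1000
1: ✓ ADDLT  r0←0x3a
2: · MOVGT
3: ✓ CMP  NZCV=1000
4: ✓ MOVNE  r2←0x27
5: · MOVVS
6: ✓ SUBCC  r3←0x1c
7: ✓ CMP  NZCV=0000
8: ✓ MOVLS  r3←0x5e
9: · SUBVS

VAL = 0x27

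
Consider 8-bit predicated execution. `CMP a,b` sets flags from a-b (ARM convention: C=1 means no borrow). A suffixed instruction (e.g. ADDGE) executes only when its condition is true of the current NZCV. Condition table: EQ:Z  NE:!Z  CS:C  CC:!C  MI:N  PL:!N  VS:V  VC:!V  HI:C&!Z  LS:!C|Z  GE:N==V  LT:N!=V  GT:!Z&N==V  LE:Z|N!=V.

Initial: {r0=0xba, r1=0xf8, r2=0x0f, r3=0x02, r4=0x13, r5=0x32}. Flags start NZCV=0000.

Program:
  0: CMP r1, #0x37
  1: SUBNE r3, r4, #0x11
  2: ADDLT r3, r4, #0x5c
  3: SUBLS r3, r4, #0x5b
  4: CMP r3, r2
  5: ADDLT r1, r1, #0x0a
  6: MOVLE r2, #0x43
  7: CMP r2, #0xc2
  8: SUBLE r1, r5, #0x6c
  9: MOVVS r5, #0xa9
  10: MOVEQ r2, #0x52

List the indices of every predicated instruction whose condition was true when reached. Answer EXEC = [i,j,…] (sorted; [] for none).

EXEC = [1,2]

[0] flags=1010 → (cmp)
[1] flags=1010 NE?T → r3=0x02
[2] flags=1010 LT?T → r3=0x6f
[3] flags=1010 LS?F → skip
[4] flags=0010 → (cmp)
[5] flags=0010 LT?F → skip
[6] flags=0010 LE?F → skip
[7] flags=0000 → (cmp)
[8] flags=0000 LE?F → skip
[9] flags=0000 VS?F → skip
[10] flags=0000 EQ?F → skip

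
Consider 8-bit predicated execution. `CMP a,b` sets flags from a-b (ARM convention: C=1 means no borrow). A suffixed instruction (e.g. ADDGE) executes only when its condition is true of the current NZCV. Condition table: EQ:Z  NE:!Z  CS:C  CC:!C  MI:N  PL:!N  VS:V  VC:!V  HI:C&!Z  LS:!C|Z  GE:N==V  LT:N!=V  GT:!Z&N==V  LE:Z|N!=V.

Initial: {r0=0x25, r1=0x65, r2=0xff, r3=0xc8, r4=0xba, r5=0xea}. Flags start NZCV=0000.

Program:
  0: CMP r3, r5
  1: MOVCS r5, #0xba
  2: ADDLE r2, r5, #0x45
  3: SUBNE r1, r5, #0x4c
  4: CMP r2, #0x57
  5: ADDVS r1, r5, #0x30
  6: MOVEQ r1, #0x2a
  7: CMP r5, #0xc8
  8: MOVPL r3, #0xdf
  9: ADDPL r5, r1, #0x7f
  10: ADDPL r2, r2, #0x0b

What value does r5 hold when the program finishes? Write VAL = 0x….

0: ✓ CMP  NZCV=1000
1: · MOVCS
2: ✓ ADDLE  r2←0x2f
3: ✓ SUBNE  r1←0x9e
4: ✓ CMP  NZCV=1000
5: · ADDVS
6: · MOVEQ
7: ✓ CMP  NZCV=0010
8: ✓ MOVPL  r3←0xdf
9: ✓ ADDPL  r5←0x1d
10: ✓ ADDPL  r2←0x3a

VAL = 0x1d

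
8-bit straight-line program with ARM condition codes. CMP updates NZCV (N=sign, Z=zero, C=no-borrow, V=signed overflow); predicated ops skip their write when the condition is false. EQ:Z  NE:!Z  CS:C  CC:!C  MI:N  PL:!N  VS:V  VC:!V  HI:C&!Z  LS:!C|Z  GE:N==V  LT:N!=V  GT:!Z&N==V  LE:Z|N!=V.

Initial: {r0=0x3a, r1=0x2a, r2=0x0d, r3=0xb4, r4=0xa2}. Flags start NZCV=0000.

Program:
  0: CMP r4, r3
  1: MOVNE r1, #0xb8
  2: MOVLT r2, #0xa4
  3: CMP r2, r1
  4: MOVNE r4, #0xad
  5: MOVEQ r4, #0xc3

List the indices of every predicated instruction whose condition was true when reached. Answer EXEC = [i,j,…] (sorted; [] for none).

EXEC = [1,2,4]

[0] flags=1000 → (cmp)
[1] flags=1000 NE?T → r1=0xb8
[2] flags=1000 LT?T → r2=0xa4
[3] flags=1000 → (cmp)
[4] flags=1000 NE?T → r4=0xad
[5] flags=1000 EQ?F → skip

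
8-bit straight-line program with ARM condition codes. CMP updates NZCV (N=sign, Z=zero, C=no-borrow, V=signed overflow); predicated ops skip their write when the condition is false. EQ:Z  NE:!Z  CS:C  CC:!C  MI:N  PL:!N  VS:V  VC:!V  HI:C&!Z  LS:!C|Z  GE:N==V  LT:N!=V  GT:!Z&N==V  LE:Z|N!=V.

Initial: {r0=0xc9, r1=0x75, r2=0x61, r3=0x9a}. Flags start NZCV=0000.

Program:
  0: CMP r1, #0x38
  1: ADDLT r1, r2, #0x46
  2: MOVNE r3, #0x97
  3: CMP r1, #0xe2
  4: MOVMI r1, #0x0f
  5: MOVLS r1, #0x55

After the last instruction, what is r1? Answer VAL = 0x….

0: ✓ CMP  NZCV=0010
1: · ADDLT
2: ✓ MOVNE  r3←0x97
3: ✓ CMP  NZCV=1001
4: ✓ MOVMI  r1←0x0f
5: ✓ MOVLS  r1←0x55

VAL = 0x55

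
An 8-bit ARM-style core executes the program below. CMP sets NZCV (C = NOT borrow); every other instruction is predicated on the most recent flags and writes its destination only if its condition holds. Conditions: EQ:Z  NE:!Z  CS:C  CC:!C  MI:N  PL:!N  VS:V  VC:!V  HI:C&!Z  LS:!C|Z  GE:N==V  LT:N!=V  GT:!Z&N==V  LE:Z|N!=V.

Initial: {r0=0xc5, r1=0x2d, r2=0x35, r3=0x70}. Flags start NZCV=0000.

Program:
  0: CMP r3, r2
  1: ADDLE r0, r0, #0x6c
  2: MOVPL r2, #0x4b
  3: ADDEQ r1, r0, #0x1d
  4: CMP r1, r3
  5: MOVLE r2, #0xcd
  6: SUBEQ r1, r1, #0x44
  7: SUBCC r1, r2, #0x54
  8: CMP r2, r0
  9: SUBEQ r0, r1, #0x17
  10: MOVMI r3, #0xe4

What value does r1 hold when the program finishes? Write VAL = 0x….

0: ✓ CMP  NZCV=0010
1: · ADDLE
2: ✓ MOVPL  r2←0x4b
3: · ADDEQ
4: ✓ CMP  NZCV=1000
5: ✓ MOVLE  r2←0xcd
6: · SUBEQ
7: ✓ SUBCC  r1←0x79
8: ✓ CMP  NZCV=0010
9: · SUBEQ
10: · MOVMI

VAL = 0x79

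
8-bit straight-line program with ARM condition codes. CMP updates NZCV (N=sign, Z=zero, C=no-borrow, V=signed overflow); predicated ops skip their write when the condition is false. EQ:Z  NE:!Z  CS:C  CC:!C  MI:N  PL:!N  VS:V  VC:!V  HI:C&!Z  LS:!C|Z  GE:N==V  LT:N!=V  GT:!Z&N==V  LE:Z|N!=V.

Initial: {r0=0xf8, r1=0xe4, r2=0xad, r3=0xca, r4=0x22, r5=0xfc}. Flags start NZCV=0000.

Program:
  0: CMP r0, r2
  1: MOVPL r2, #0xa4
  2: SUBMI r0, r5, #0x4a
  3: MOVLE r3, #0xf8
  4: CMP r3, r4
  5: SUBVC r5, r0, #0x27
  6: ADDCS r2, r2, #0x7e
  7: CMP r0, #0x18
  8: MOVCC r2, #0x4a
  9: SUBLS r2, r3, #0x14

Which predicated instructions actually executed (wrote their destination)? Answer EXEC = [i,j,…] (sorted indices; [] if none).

EXEC = [1,5,6]

[0] flags=0010 → (cmp)
[1] flags=0010 PL?T → r2=0xa4
[2] flags=0010 MI?F → skip
[3] flags=0010 LE?F → skip
[4] flags=1010 → (cmp)
[5] flags=1010 VC?T → r5=0xd1
[6] flags=1010 CS?T → r2=0x22
[7] flags=1010 → (cmp)
[8] flags=1010 CC?F → skip
[9] flags=1010 LS?F → skip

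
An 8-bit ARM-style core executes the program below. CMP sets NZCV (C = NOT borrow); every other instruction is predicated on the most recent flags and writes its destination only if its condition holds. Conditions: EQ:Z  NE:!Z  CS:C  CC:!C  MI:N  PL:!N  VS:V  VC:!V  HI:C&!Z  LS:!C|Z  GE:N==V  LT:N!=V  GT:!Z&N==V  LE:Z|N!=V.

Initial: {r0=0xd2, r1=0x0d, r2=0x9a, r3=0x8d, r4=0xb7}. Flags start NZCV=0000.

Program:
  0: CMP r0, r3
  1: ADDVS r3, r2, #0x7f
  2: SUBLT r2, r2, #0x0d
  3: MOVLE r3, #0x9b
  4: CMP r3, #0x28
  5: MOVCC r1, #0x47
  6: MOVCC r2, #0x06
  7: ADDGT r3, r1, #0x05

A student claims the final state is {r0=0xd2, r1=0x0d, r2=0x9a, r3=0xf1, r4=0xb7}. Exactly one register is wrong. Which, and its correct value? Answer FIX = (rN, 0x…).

[0] flags=0010 → (cmp)
[1] flags=0010 VS?F → skip
[2] flags=0010 LT?F → skip
[3] flags=0010 LE?F → skip
[4] flags=0011 → (cmp)
[5] flags=0011 CC?F → skip
[6] flags=0011 CC?F → skip
[7] flags=0011 GT?F → skip

FIX = (r3, 0x8d)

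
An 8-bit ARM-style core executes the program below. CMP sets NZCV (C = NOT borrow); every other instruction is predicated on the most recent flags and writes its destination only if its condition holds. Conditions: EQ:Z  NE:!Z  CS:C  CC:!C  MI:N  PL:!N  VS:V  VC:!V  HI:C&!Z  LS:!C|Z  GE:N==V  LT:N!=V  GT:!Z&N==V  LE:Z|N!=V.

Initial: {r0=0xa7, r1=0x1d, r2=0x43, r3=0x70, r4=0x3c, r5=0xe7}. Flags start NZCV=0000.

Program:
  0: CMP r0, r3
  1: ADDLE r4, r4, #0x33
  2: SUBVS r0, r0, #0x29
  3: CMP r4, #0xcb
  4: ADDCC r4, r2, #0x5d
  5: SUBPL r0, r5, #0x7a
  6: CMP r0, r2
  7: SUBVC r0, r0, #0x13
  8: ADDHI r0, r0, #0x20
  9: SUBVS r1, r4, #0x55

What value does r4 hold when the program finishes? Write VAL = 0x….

0: ✓ CMP  NZCV=0011
1: ✓ ADDLE  r4←0x6f
2: ✓ SUBVS  r0←0x7e
3: ✓ CMP  NZCV=1001
4: ✓ ADDCC  r4←0xa0
5: · SUBPL
6: ✓ CMP  NZCV=0010
7: ✓ SUBVC  r0←0x6b
8: ✓ ADDHI  r0←0x8b
9: · SUBVS

VAL = 0xa0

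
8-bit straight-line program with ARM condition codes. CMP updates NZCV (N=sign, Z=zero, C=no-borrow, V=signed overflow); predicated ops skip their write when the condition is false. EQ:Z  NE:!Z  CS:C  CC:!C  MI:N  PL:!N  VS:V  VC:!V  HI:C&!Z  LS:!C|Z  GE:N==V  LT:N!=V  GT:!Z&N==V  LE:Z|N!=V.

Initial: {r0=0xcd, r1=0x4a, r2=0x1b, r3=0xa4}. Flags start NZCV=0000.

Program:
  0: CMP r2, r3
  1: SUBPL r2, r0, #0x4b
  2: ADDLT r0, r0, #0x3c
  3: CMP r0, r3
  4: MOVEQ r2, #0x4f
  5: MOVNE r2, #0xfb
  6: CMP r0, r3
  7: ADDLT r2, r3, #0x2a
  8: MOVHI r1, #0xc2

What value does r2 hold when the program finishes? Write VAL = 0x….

VAL = 0xfb

0: ✓ CMP  NZCV=0000
1: ✓ SUBPL  r2←0x82
2: · ADDLT
3: ✓ CMP  NZCV=0010
4: · MOVEQ
5: ✓ MOVNE  r2←0xfb
6: ✓ CMP  NZCV=0010
7: · ADDLT
8: ✓ MOVHI  r1←0xc2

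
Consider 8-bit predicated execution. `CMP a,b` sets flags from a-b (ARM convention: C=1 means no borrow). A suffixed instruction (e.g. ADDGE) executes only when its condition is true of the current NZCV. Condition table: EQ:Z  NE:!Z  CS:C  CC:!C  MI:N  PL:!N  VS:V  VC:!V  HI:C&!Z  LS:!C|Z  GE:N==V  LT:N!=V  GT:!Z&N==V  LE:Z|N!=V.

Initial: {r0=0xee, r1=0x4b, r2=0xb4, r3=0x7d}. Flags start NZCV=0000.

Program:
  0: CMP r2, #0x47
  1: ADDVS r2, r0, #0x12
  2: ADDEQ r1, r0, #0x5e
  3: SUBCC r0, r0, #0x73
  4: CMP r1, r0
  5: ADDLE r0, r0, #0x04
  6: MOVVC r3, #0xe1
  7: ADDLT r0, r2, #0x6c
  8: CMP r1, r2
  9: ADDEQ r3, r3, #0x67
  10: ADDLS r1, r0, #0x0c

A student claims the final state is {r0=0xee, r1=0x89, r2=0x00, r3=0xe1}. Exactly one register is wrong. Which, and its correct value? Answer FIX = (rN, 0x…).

FIX = (r1, 0x4b)

0: ✓ CMP  NZCV=0011
1: ✓ ADDVS  r2←0x00
2: · ADDEQ
3: · SUBCC
4: ✓ CMP  NZCV=0000
5: · ADDLE
6: ✓ MOVVC  r3←0xe1
7: · ADDLT
8: ✓ CMP  NZCV=0010
9: · ADDEQ
10: · ADDLS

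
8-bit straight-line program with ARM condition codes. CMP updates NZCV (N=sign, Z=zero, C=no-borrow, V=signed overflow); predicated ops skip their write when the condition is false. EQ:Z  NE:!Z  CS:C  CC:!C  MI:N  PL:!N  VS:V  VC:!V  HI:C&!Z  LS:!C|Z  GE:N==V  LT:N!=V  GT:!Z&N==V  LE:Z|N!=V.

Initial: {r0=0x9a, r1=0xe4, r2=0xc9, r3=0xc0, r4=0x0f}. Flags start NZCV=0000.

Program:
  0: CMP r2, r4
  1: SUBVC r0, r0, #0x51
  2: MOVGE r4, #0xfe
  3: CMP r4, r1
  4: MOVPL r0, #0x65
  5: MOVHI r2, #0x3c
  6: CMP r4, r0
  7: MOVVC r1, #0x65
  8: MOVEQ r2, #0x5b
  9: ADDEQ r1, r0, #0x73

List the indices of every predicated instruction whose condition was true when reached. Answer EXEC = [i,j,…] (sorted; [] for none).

[0] flags=1010 → (cmp)
[1] flags=1010 VC?T → r0=0x49
[2] flags=1010 GE?F → skip
[3] flags=0000 → (cmp)
[4] flags=0000 PL?T → r0=0x65
[5] flags=0000 HI?F → skip
[6] flags=1000 → (cmp)
[7] flags=1000 VC?T → r1=0x65
[8] flags=1000 EQ?F → skip
[9] flags=1000 EQ?F → skip

EXEC = [1,4,7]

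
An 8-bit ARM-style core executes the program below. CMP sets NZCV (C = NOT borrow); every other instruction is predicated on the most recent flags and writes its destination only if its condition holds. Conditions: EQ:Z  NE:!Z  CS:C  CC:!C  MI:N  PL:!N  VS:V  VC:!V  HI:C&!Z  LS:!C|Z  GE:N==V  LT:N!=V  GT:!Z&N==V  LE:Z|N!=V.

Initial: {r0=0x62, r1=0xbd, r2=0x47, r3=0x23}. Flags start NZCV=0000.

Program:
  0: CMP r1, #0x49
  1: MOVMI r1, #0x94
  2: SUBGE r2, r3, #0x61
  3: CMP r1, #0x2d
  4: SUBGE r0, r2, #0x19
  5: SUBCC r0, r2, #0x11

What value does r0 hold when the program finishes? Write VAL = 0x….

[0] flags=0011 → (cmp)
[1] flags=0011 MI?F → skip
[2] flags=0011 GE?F → skip
[3] flags=1010 → (cmp)
[4] flags=1010 GE?F → skip
[5] flags=1010 CC?F → skip

VAL = 0x62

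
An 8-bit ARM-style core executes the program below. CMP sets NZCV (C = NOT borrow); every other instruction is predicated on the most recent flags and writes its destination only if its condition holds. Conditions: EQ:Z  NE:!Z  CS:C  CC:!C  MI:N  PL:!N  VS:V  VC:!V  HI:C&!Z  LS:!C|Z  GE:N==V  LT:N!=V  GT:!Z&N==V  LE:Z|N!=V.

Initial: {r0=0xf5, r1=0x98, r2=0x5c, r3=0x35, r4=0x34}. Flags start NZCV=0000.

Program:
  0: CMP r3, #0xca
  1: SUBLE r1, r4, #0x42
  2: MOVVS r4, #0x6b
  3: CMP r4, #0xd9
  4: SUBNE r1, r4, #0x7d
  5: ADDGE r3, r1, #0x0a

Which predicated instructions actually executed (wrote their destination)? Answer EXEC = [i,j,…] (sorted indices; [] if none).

EXEC = [4,5]

[0] flags=0000 → (cmp)
[1] flags=0000 LE?F → skip
[2] flags=0000 VS?F → skip
[3] flags=0000 → (cmp)
[4] flags=0000 NE?T → r1=0xb7
[5] flags=0000 GE?T → r3=0xc1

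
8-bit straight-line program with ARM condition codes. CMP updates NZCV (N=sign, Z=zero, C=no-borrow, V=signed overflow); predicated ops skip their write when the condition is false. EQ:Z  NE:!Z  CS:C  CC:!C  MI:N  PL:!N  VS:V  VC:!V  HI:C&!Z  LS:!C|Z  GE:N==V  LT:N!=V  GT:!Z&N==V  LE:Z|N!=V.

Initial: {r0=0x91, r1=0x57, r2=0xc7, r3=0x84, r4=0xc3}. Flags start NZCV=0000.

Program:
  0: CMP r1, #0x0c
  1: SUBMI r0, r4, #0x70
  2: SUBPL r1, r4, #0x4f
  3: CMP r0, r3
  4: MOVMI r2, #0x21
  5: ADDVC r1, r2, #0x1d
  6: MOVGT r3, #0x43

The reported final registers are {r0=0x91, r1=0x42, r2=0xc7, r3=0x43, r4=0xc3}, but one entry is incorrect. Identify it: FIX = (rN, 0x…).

FIX = (r1, 0xe4)

0: ✓ CMP  NZCV=0010
1: · SUBMI
2: ✓ SUBPL  r1←0x74
3: ✓ CMP  NZCV=0010
4: · MOVMI
5: ✓ ADDVC  r1←0xe4
6: ✓ MOVGT  r3←0x43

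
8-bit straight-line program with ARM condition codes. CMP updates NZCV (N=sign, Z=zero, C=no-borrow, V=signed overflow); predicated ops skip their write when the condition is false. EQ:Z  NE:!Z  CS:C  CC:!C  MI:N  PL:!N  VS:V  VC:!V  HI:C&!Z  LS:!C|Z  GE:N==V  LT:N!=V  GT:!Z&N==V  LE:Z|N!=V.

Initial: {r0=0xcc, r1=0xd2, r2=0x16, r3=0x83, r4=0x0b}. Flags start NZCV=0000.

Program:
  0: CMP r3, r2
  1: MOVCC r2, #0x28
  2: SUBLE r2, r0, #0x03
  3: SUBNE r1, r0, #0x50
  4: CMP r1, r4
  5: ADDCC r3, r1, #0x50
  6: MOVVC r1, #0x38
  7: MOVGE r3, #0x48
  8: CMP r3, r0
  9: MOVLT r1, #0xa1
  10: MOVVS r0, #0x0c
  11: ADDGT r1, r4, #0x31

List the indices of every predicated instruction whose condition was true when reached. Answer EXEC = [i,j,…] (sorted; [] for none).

EXEC = [2,3,6,7,11]

[0] flags=0011 → (cmp)
[1] flags=0011 CC?F → skip
[2] flags=0011 LE?T → r2=0xc9
[3] flags=0011 NE?T → r1=0x7c
[4] flags=0010 → (cmp)
[5] flags=0010 CC?F → skip
[6] flags=0010 VC?T → r1=0x38
[7] flags=0010 GE?T → r3=0x48
[8] flags=0000 → (cmp)
[9] flags=0000 LT?F → skip
[10] flags=0000 VS?F → skip
[11] flags=0000 GT?T → r1=0x3c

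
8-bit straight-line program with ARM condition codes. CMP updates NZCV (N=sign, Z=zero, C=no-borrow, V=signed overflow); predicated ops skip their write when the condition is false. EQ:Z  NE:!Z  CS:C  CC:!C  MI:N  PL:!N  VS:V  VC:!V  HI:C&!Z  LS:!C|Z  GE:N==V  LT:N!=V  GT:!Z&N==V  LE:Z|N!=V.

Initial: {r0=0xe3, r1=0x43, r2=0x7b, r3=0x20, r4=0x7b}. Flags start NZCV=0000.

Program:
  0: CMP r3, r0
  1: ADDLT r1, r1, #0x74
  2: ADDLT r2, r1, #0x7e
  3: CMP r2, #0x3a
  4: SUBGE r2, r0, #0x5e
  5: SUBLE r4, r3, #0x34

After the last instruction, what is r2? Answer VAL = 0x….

[0] flags=0000 → (cmp)
[1] flags=0000 LT?F → skip
[2] flags=0000 LT?F → skip
[3] flags=0010 → (cmp)
[4] flags=0010 GE?T → r2=0x85
[5] flags=0010 LE?F → skip

VAL = 0x85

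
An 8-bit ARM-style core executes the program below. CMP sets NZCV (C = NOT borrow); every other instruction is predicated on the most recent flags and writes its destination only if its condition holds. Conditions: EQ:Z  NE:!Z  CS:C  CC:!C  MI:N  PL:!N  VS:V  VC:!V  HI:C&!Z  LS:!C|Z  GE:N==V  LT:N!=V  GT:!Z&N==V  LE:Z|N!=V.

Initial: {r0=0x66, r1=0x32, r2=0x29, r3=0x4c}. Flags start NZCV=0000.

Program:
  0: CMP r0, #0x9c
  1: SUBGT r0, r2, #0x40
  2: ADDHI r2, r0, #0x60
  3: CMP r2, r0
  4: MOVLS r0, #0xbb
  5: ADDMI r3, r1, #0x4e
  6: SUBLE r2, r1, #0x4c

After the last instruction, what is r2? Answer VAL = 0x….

0: ✓ CMP  NZCV=1001
1: ✓ SUBGT  r0←0xe9
2: · ADDHI
3: ✓ CMP  NZCV=0000
4: ✓ MOVLS  r0←0xbb
5: · ADDMI
6: · SUBLE

VAL = 0x29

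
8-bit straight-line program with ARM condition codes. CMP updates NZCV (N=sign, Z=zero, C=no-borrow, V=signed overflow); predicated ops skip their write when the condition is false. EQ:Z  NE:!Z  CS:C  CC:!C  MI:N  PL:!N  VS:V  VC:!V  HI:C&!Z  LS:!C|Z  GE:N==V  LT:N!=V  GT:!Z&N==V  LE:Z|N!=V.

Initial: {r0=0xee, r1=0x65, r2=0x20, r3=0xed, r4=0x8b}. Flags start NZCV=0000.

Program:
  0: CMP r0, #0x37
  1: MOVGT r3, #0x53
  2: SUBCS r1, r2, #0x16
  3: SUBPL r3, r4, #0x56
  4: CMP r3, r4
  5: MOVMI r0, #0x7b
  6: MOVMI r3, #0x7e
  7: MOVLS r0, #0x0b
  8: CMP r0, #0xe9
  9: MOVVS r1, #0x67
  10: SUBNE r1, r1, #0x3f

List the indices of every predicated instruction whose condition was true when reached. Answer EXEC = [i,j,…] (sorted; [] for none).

[0] flags=1010 → (cmp)
[1] flags=1010 GT?F → skip
[2] flags=1010 CS?T → r1=0x0a
[3] flags=1010 PL?F → skip
[4] flags=0010 → (cmp)
[5] flags=0010 MI?F → skip
[6] flags=0010 MI?F → skip
[7] flags=0010 LS?F → skip
[8] flags=0010 → (cmp)
[9] flags=0010 VS?F → skip
[10] flags=0010 NE?T → r1=0xcb

EXEC = [2,10]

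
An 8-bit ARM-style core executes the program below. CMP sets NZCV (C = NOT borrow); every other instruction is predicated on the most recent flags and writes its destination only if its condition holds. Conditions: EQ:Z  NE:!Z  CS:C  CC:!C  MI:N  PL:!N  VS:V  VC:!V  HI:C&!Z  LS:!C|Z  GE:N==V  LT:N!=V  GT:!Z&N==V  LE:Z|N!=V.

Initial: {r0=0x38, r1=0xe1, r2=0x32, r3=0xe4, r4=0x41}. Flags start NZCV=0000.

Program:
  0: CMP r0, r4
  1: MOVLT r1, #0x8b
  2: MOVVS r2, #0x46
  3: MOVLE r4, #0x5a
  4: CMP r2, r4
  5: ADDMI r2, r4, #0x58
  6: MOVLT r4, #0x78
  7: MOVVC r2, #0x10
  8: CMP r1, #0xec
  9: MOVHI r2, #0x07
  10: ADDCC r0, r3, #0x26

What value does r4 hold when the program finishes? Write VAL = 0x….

VAL = 0x78

0: ✓ CMP  NZCV=1000
1: ✓ MOVLT  r1←0x8b
2: · MOVVS
3: ✓ MOVLE  r4←0x5a
4: ✓ CMP  NZCV=1000
5: ✓ ADDMI  r2←0xb2
6: ✓ MOVLT  r4←0x78
7: ✓ MOVVC  r2←0x10
8: ✓ CMP  NZCV=1000
9: · MOVHI
10: ✓ ADDCC  r0←0x0a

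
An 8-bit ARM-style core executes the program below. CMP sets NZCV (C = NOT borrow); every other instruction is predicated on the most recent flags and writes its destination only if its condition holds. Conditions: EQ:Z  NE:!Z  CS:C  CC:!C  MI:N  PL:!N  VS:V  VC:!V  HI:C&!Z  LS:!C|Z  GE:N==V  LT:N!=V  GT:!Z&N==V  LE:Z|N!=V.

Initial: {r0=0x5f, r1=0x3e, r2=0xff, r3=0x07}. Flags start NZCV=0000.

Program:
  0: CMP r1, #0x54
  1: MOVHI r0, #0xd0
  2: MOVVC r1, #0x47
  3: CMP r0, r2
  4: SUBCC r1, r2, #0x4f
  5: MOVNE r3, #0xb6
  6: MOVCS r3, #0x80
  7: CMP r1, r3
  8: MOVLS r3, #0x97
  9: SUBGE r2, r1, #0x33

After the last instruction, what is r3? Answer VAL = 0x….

0: ✓ CMP  NZCV=1000
1: · MOVHI
2: ✓ MOVVC  r1←0x47
3: ✓ CMP  NZCV=0000
4: ✓ SUBCC  r1←0xb0
5: ✓ MOVNE  r3←0xb6
6: · MOVCS
7: ✓ CMP  NZCV=1000
8: ✓ MOVLS  r3←0x97
9: · SUBGE

VAL = 0x97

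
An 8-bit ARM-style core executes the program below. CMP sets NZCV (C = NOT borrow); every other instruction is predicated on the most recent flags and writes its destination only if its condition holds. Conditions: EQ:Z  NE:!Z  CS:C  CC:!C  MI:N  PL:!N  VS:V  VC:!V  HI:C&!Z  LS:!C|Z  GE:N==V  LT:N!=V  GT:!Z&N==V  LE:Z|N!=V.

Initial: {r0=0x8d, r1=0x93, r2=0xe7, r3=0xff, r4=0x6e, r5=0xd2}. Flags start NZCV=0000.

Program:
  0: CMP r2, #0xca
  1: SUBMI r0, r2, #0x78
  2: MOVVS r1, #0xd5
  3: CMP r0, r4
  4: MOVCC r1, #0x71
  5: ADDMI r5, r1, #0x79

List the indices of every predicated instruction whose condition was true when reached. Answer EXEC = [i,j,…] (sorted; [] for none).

EXEC = []

0: ✓ CMP  NZCV=0010
1: · SUBMI
2: · MOVVS
3: ✓ CMP  NZCV=0011
4: · MOVCC
5: · ADDMI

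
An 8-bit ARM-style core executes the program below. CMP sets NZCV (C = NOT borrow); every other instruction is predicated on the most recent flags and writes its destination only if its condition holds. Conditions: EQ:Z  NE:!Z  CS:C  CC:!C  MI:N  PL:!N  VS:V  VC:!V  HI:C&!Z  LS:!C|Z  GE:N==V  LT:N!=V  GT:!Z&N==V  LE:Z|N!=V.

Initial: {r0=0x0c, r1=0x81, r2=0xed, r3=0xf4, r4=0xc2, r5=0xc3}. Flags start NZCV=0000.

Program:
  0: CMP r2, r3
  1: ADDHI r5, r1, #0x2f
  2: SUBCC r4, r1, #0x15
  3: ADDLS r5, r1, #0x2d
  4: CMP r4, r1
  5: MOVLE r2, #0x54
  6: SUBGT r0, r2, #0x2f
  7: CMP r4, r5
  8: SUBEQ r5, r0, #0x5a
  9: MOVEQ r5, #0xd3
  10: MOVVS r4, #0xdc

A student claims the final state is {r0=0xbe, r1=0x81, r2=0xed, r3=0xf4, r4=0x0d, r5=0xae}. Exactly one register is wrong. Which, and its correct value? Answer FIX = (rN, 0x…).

FIX = (r4, 0xdc)

[0] flags=1000 → (cmp)
[1] flags=1000 HI?F → skip
[2] flags=1000 CC?T → r4=0x6c
[3] flags=1000 LS?T → r5=0xae
[4] flags=1001 → (cmp)
[5] flags=1001 LE?F → skip
[6] flags=1001 GT?T → r0=0xbe
[7] flags=1001 → (cmp)
[8] flags=1001 EQ?F → skip
[9] flags=1001 EQ?F → skip
[10] flags=1001 VS?T → r4=0xdc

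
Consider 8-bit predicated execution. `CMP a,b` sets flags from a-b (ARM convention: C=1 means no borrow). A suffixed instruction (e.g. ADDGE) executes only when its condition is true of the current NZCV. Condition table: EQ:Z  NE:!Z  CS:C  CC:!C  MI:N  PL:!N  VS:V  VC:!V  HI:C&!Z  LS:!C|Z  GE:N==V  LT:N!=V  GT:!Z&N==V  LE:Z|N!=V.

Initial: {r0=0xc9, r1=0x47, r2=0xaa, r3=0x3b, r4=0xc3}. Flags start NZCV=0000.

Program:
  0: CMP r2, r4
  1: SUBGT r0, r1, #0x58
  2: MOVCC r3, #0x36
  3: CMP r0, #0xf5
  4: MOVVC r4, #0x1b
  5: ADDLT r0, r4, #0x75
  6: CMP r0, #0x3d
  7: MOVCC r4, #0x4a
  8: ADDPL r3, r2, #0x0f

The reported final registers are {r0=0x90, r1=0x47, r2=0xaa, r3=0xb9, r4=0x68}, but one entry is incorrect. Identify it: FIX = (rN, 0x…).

FIX = (r4, 0x1b)

[0] flags=1000 → (cmp)
[1] flags=1000 GT?F → skip
[2] flags=1000 CC?T → r3=0x36
[3] flags=1000 → (cmp)
[4] flags=1000 VC?T → r4=0x1b
[5] flags=1000 LT?T → r0=0x90
[6] flags=0011 → (cmp)
[7] flags=0011 CC?F → skip
[8] flags=0011 PL?T → r3=0xb9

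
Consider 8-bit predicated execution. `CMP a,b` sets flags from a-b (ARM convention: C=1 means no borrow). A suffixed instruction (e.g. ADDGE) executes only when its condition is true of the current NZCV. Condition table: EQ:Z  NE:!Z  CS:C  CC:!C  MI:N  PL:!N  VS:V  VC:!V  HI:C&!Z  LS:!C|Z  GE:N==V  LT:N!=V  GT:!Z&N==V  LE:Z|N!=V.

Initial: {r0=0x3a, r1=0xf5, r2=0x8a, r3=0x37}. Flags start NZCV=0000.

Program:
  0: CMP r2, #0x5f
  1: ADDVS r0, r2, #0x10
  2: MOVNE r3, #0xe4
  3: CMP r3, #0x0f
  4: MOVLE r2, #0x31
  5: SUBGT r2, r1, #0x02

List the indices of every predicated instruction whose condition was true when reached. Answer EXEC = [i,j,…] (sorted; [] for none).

[0] flags=0011 → (cmp)
[1] flags=0011 VS?T → r0=0x9a
[2] flags=0011 NE?T → r3=0xe4
[3] flags=1010 → (cmp)
[4] flags=1010 LE?T → r2=0x31
[5] flags=1010 GT?F → skip

EXEC = [1,2,4]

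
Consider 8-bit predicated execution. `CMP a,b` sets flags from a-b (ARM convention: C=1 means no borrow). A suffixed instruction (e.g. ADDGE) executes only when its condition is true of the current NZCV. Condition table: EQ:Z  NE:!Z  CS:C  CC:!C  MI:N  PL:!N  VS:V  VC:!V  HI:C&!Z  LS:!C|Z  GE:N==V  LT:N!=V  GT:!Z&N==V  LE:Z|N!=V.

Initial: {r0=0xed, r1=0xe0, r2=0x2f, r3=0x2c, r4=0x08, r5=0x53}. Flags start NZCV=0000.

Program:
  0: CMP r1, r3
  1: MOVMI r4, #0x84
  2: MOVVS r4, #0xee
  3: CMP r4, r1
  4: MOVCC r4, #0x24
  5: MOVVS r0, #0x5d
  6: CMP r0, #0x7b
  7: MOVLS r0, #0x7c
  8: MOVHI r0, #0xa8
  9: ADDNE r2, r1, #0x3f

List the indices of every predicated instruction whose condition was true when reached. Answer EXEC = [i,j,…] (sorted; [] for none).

0: ✓ CMP  NZCV=1010
1: ✓ MOVMI  r4←0x84
2: · MOVVS
3: ✓ CMP  NZCV=1000
4: ✓ MOVCC  r4←0x24
5: · MOVVS
6: ✓ CMP  NZCV=0011
7: · MOVLS
8: ✓ MOVHI  r0←0xa8
9: ✓ ADDNE  r2←0x1f

EXEC = [1,4,8,9]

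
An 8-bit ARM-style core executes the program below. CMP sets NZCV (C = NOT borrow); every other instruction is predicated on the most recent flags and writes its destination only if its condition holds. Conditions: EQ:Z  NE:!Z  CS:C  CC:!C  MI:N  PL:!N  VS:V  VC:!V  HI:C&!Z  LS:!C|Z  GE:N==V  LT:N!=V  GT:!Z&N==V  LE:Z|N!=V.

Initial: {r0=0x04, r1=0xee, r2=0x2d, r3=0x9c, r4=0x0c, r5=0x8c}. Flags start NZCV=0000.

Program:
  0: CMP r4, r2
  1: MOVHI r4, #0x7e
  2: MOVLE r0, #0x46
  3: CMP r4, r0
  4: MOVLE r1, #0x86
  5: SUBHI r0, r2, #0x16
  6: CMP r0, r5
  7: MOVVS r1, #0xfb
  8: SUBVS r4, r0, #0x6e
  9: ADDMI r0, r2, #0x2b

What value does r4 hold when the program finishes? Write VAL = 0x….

0: ✓ CMP  NZCV=1000
1: · MOVHI
2: ✓ MOVLE  r0←0x46
3: ✓ CMP  NZCV=1000
4: ✓ MOVLE  r1←0x86
5: · SUBHI
6: ✓ CMP  NZCV=1001
7: ✓ MOVVS  r1←0xfb
8: ✓ SUBVS  r4←0xd8
9: ✓ ADDMI  r0←0x58

VAL = 0xd8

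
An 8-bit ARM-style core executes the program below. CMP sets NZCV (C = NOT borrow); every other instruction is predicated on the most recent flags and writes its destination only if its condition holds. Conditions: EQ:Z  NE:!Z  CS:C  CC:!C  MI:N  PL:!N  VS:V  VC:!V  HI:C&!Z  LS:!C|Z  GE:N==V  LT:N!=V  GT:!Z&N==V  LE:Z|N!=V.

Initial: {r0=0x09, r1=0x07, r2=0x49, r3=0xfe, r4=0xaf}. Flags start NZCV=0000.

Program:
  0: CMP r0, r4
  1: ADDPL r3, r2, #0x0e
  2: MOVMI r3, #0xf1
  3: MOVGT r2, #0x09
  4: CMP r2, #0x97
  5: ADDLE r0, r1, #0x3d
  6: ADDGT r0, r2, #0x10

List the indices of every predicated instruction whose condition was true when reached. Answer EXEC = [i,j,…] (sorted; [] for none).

[0] flags=0000 → (cmp)
[1] flags=0000 PL?T → r3=0x57
[2] flags=0000 MI?F → skip
[3] flags=0000 GT?T → r2=0x09
[4] flags=0000 → (cmp)
[5] flags=0000 LE?F → skip
[6] flags=0000 GT?T → r0=0x19

EXEC = [1,3,6]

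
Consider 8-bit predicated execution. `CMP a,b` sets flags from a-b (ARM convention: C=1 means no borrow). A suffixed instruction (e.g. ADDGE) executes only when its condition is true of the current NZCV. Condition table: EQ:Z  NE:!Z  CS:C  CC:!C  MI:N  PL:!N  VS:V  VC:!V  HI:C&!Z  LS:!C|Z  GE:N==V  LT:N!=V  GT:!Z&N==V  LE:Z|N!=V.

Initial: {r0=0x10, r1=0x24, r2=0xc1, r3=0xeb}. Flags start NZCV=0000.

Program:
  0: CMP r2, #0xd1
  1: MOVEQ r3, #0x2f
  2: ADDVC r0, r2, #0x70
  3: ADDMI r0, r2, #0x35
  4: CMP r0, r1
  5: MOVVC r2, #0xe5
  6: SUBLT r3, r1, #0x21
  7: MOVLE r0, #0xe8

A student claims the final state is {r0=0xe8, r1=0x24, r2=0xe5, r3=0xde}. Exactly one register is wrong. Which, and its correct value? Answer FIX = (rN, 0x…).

0: ✓ CMP  NZCV=1000
1: · MOVEQ
2: ✓ ADDVC  r0←0x31
3: ✓ ADDMI  r0←0xf6
4: ✓ CMP  NZCV=1010
5: ✓ MOVVC  r2←0xe5
6: ✓ SUBLT  r3←0x03
7: ✓ MOVLE  r0←0xe8

FIX = (r3, 0x03)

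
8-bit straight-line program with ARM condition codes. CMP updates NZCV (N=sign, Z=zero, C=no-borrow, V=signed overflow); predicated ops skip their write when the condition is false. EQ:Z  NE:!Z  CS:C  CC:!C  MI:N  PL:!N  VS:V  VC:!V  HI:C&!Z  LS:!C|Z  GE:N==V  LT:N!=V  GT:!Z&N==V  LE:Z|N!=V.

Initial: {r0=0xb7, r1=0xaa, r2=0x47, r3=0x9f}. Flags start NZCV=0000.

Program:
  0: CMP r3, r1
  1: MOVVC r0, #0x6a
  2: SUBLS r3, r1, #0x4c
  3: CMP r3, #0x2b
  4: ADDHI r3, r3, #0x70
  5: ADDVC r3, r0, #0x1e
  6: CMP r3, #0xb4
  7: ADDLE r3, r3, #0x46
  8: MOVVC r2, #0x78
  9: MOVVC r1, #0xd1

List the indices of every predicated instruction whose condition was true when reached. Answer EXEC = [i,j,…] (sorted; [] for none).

[0] flags=1000 → (cmp)
[1] flags=1000 VC?T → r0=0x6a
[2] flags=1000 LS?T → r3=0x5e
[3] flags=0010 → (cmp)
[4] flags=0010 HI?T → r3=0xce
[5] flags=0010 VC?T → r3=0x88
[6] flags=1000 → (cmp)
[7] flags=1000 LE?T → r3=0xce
[8] flags=1000 VC?T → r2=0x78
[9] flags=1000 VC?T → r1=0xd1

EXEC = [1,2,4,5,7,8,9]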